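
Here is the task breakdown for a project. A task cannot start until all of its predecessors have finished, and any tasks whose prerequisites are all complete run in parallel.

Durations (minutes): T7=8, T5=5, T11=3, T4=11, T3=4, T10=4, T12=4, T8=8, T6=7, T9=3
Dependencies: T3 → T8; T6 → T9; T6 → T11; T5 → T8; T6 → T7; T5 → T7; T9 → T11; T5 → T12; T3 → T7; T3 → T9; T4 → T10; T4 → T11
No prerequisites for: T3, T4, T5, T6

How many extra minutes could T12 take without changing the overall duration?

T4→T10 = 11+4 = 15 sets the makespan at 15 minutes.
The longest chain containing T12 totals 9 minutes.
Float = 15 − 9 = 6.

6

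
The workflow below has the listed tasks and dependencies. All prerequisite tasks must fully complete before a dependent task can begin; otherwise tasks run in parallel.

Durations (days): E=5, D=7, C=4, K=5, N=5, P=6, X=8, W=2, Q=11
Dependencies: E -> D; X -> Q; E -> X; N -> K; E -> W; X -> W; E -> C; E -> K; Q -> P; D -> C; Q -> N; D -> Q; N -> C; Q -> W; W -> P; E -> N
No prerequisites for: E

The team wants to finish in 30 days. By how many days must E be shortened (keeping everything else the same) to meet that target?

Current finish: 34 days; target: 30.
E is on every critical path, so each day cut from E cuts the finish by one (this holds down to a finish of 30).
Need 34 − 30 = 4 days off E → E becomes 1 day, finish becomes 30.

4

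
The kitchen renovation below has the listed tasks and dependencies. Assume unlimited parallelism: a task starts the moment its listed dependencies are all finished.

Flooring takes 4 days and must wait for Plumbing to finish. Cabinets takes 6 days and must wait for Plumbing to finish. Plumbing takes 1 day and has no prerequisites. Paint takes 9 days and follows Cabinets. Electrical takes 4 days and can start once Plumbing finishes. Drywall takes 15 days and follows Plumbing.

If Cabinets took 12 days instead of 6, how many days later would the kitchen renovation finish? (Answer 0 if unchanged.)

6

Baseline: Plumbing→Cabinets→Paint = 1+6+9 = 16 → 16 days.
Cabinets is on the critical path; changing it to 12 makes that path 22 days.
The critical path is still Plumbing→Cabinets→Paint; finish is now 22 days.
Change in finish: 22 − 16 = +6 days.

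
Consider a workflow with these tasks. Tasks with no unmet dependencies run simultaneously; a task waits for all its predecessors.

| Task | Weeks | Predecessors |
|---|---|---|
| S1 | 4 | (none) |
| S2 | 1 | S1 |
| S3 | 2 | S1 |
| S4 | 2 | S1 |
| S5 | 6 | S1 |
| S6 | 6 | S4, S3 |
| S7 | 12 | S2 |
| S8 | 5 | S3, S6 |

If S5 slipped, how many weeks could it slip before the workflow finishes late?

7

The longest chain is S1→S2→S7 = 4+1+12 = 17; overall finish 17 weeks.
Longest path through S5: 10 weeks (earliest finish 10, latest finish 17).
Float = 17 − 10 = 7.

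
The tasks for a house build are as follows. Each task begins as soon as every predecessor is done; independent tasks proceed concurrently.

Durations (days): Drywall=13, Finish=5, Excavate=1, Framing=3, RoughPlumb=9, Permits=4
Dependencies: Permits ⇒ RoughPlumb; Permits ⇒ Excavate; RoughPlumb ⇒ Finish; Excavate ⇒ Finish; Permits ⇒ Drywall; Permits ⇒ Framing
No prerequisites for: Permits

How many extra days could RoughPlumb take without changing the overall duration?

0

The longest chain is Permits→RoughPlumb→Finish = 4+9+5 = 18; overall finish 18 days.
RoughPlumb finishes as early as 13 and must finish by 13.
Float = 18 − 18 = 0.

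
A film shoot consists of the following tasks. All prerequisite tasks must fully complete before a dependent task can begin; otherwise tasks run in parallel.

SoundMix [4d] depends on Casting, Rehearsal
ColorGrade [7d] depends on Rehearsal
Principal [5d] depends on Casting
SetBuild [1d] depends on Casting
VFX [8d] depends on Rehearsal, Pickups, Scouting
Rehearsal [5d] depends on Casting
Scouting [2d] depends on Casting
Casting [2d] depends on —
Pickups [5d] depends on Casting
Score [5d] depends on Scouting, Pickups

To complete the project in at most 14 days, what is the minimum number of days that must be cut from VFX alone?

1

Current finish: 15 days; target: 14.
VFX is on every critical path, so each day cut from VFX cuts the finish by one (this holds down to a finish of 14).
Need 15 − 14 = 1 day off VFX → VFX becomes 7 days, finish becomes 14.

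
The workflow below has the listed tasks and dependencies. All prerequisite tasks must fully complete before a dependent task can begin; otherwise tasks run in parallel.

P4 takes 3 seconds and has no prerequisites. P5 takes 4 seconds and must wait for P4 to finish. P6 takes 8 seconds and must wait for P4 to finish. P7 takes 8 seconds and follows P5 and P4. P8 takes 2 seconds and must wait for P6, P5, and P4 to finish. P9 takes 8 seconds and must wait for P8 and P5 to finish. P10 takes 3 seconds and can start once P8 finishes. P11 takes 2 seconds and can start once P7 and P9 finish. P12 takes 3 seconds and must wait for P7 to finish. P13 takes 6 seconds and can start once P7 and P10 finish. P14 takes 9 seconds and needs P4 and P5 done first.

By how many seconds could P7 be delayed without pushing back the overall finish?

P4→P6→P8→P9→P11 = 3+8+2+8+2 = 23 sets the makespan at 23 seconds.
The longest chain containing P7 totals 21 seconds.
Slack of P7 = 9 − 7 = 2 seconds.

2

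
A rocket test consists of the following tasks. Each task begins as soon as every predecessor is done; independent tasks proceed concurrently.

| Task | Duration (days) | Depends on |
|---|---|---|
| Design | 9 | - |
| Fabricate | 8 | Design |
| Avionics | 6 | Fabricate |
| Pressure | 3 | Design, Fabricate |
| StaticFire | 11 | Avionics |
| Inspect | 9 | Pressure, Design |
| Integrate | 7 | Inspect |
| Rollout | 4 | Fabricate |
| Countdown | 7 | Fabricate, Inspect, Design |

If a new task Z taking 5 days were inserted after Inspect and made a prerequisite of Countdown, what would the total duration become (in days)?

Originally the job takes 36 days.
With Z inserted, Countdown now waits for max(Fabricate, Inspect, Design, Z).
New critical path: Design→Fabricate→Pressure→Inspect→Z→Countdown = 9+8+3+9+5+7 = 41 ⇒ 41 days.

41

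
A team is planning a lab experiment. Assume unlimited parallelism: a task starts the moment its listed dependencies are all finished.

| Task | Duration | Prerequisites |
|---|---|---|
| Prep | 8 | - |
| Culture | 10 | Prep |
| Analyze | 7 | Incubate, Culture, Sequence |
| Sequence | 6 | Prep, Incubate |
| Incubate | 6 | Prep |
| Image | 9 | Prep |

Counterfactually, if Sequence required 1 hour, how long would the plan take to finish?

As given, the longest chain is Prep→Incubate→Sequence→Analyze = 8+6+6+7 = 27, so the finish is 27 hours.
Since Sequence is critical, the -5 change carries straight to that chain (now 22 hours).
The binding chain switches to Prep→Culture→Analyze = 8+10+7 = 25; finish 25 hours.

25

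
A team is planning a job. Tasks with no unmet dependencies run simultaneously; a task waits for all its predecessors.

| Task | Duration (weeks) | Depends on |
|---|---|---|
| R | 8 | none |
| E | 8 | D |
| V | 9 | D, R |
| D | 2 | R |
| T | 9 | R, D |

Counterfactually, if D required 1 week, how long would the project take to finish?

Baseline: R→D→V = 8+2+9 = 19 → 19 weeks.
D is on the critical path; changing it to 1 makes that path 18 weeks.
That remains the longest chain; total 18 weeks.

18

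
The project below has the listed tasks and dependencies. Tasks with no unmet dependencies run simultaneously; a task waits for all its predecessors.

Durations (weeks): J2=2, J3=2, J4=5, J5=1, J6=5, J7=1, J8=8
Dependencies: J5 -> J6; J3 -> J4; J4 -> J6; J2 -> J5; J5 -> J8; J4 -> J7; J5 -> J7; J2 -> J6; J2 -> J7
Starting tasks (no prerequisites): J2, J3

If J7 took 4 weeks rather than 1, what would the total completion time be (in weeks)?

12

Critical path before the change: J3→J4→J6 = 2+5+5 = 12 giving 12 weeks.
J7 has 4 weeks of float (longest path through it is 8).
No other chain overtakes it, so the finish is 12 weeks.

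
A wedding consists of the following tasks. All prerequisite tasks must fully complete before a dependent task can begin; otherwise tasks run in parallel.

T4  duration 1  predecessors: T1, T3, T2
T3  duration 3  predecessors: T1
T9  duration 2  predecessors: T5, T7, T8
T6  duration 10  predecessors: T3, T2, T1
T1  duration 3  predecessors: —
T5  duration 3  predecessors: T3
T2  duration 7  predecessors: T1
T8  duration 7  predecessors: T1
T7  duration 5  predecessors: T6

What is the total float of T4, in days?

16

The longest chain is T1→T2→T6→T7→T9 = 3+7+10+5+2 = 27; overall finish 27 days.
T4 finishes as early as 11 and must finish by 27.
Slack of T4 = 26 − 10 = 16 days.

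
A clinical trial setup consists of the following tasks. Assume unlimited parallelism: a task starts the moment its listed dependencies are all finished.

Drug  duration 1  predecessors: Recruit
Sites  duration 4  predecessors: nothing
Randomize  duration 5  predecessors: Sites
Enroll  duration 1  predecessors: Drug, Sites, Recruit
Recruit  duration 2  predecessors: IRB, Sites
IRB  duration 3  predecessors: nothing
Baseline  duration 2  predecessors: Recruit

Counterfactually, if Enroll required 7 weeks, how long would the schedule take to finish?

14

As given, the longest chain is Sites→Randomize = 4+5 = 9, so the finish is 9 weeks.
The longest path through Enroll is only 8 weeks, so Enroll has float 1.
The binding chain switches to Sites→Recruit→Drug→Enroll = 4+2+1+7 = 14; finish 14 weeks.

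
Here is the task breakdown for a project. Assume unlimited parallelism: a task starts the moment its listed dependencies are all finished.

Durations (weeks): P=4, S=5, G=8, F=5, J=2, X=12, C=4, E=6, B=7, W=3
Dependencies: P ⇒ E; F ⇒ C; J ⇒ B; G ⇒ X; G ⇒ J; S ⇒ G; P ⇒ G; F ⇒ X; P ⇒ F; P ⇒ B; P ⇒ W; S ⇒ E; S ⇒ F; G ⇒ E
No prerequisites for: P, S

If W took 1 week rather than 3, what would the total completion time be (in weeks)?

The binding path is S→G→X = 5+8+12 = 25; finish at 25 weeks.
The longest path through W is only 7 weeks, so W has float 18.
That remains the longest chain; total 25 weeks.

25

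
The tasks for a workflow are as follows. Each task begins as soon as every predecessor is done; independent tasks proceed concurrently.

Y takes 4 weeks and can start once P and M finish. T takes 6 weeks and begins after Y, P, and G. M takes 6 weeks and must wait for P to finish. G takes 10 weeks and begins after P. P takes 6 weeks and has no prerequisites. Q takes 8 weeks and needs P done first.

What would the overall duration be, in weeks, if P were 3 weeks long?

19

The binding path is P→G→T = 6+10+6 = 22; finish at 22 weeks.
P lies on that path, so at 3 weeks the path becomes 19 weeks.
No other chain overtakes it, so the finish is 19 weeks.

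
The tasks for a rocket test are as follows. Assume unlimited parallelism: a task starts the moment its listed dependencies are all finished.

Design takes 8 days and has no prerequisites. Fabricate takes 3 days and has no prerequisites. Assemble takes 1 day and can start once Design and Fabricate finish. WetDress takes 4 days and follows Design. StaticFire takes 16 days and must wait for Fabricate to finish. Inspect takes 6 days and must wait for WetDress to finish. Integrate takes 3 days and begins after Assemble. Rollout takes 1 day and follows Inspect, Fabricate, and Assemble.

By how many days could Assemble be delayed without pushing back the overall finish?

Critical path: Design→WetDress→Inspect→Rollout = 8+4+6+1 = 19, so the finish is 19 days.
Assemble finishes as early as 9 and must finish by 16.
So Assemble can slip 16 − 9 = 7 days.

7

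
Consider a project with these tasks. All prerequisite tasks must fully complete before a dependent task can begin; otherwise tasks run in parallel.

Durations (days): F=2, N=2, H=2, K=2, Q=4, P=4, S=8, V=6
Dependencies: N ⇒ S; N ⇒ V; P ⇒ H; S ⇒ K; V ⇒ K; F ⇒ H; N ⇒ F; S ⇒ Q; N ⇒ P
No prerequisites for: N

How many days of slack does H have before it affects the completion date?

N→S→Q = 2+8+4 = 14 sets the makespan at 14 days.
Longest path through H: 8 days (earliest finish 8, latest finish 14).
Float = 14 − 8 = 6.

6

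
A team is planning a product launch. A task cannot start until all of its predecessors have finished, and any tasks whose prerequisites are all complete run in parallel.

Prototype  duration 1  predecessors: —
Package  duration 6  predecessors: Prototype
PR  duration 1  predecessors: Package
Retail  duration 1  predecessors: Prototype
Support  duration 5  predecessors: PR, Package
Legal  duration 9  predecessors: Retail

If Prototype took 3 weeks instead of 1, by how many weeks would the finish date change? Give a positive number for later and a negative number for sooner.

Actual critical path: Prototype→Package→PR→Support = 1+6+1+5 = 13 ⇒ 13 weeks.
Since Prototype is critical, the +2 change carries straight to that chain (now 15 weeks).
The critical path is still Prototype→Package→PR→Support; finish is now 15 weeks.
Change in finish: 15 − 13 = +2 weeks.

2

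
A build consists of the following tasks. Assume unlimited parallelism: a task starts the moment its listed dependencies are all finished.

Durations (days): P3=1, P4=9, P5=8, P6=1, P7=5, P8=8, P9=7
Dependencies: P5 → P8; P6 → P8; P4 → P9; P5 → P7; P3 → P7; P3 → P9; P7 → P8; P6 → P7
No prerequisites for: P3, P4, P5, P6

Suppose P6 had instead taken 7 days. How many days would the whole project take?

Baseline: P5→P7→P8 = 8+5+8 = 21 → 21 days.
P6 has 7 days of float (longest path through it is 14).
No other chain overtakes it, so the finish is 21 days.

21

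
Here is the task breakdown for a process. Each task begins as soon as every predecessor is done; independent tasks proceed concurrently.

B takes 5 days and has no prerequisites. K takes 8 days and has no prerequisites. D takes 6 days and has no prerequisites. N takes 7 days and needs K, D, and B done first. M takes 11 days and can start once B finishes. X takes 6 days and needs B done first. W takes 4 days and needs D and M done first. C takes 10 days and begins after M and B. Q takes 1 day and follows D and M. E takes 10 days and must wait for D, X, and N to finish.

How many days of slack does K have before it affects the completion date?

1

B→M→C = 5+11+10 = 26 sets the makespan at 26 days.
K finishes as early as 8 and must finish by 9.
Slack of K = 1 − 0 = 1 day.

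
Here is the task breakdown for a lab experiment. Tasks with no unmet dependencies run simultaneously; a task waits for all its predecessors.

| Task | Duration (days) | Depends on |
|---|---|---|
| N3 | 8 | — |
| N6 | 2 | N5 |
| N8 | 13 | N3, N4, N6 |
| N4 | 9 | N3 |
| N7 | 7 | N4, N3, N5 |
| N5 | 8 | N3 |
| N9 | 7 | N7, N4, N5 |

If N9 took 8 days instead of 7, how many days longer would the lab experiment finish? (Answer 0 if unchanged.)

Baseline: N3→N4→N7→N9 = 8+9+7+7 = 31 → 31 days.
N9 lies on that path, so at 8 days the path becomes 32 days.
That remains the longest chain; total 32 days.
Change in finish: 32 − 31 = +1 days.

1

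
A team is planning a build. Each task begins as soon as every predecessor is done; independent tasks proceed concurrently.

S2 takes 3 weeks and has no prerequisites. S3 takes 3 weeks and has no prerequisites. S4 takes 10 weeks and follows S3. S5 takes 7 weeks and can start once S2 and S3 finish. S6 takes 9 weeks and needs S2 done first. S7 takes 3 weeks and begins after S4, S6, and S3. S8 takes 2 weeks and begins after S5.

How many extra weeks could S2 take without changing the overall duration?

S3→S4→S7 = 3+10+3 = 16 sets the makespan at 16 weeks.
S2 finishes as early as 3 and must finish by 4.
Float = 16 − 15 = 1.

1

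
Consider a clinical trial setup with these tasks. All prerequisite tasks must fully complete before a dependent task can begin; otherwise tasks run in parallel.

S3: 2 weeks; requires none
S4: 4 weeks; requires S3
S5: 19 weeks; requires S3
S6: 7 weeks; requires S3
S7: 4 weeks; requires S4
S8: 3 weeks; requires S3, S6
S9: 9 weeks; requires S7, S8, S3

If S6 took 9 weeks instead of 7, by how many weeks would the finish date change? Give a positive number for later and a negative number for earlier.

As given, the longest chain is S3→S6→S8→S9 = 2+7+3+9 = 21, so the finish is 21 weeks.
S6 lies on that path, so at 9 weeks the path becomes 23 weeks.
That remains the longest chain; total 23 weeks.
Change in finish: 23 − 21 = +2 weeks.

2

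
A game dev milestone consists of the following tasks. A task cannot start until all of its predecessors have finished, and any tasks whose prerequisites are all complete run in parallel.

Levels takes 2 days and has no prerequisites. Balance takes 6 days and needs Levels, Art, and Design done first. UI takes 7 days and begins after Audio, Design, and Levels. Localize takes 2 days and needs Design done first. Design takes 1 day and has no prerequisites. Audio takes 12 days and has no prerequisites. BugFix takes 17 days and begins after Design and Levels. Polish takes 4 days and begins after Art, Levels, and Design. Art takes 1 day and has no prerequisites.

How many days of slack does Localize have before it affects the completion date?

Critical path: Levels→BugFix = 2+17 = 19, so the finish is 19 days.
The longest chain containing Localize totals 3 days.
Slack of Localize = 17 − 1 = 16 days.

16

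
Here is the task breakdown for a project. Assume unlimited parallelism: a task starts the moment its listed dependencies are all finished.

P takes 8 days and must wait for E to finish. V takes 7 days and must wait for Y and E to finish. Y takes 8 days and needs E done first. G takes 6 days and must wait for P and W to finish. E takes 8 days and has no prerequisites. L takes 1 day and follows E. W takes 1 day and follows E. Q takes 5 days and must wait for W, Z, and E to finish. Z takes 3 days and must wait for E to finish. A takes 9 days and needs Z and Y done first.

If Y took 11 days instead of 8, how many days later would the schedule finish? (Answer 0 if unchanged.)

Critical path before the change: E→Y→A = 8+8+9 = 25 giving 25 days.
Y lies on that path, so at 11 days the path becomes 28 days.
No other chain overtakes it, so the finish is 28 days.
Change in finish: 28 − 25 = +3 days.

3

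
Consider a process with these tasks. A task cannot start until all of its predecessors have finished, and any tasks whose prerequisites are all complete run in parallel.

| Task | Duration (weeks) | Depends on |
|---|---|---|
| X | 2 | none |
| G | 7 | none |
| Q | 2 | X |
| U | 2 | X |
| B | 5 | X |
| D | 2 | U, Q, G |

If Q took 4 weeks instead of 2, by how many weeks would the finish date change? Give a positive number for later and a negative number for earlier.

0

As given, the longest chain is G→D = 7+2 = 9, so the finish is 9 weeks.
Q is off the critical path — its longest chain is 6 weeks, giving 3 of slack.
The critical path is still G→D; finish is now 9 weeks.
Change in finish: 9 − 9 = +0 weeks.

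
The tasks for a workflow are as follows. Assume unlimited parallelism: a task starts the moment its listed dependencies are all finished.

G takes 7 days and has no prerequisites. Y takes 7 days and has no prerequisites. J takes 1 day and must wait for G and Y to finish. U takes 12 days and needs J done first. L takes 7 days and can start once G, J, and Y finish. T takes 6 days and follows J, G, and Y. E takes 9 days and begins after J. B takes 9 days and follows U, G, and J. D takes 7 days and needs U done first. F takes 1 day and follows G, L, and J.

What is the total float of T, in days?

Critical path: G→J→U→B = 7+1+12+9 = 29, so the finish is 29 days.
The longest chain containing T totals 14 days.
So T can slip 29 − 14 = 15 days.

15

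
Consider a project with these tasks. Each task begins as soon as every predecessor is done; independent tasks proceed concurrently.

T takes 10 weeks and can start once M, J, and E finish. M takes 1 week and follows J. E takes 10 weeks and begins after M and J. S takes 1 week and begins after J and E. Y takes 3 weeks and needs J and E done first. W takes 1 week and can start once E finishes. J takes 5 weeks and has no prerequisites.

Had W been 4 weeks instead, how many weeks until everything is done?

The binding path is J→M→E→T = 5+1+10+10 = 26; finish at 26 weeks.
W is off the critical path — its longest chain is 17 weeks, giving 9 of slack.
That remains the longest chain; total 26 weeks.

26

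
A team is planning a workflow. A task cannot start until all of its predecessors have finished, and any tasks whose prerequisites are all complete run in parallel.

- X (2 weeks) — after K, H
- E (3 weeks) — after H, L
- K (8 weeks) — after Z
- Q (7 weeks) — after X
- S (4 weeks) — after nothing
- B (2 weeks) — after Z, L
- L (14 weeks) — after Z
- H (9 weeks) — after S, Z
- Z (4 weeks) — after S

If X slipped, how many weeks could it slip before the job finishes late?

The longest chain is S→Z→H→X→Q = 4+4+9+2+7 = 26; overall finish 26 weeks.
X finishes as early as 19 and must finish by 19.
Float = 26 − 26 = 0.

0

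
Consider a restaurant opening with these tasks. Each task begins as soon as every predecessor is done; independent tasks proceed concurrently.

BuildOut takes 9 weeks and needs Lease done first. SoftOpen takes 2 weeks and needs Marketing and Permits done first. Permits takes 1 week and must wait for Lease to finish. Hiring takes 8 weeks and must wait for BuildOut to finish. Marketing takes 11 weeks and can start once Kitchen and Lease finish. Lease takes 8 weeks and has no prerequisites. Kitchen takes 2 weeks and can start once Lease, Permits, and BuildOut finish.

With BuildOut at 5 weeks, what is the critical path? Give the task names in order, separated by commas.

Baseline: Lease→BuildOut→Kitchen→Marketing→SoftOpen = 8+9+2+11+2 = 32 → 32 weeks.
BuildOut is on the critical path; changing it to 5 makes that path 28 weeks.
That remains the longest chain; total 28 weeks.

Lease, BuildOut, Kitchen, Marketing, SoftOpen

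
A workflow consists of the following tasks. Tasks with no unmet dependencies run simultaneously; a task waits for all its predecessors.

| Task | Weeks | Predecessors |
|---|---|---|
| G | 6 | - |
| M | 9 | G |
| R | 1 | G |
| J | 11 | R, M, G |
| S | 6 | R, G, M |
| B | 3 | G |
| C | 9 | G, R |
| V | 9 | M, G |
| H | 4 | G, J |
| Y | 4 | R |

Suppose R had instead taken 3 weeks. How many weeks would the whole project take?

The binding path is G→M→J→H = 6+9+11+4 = 30; finish at 30 weeks.
The longest path through R is only 22 weeks, so R has float 8.
No other chain overtakes it, so the finish is 30 weeks.

30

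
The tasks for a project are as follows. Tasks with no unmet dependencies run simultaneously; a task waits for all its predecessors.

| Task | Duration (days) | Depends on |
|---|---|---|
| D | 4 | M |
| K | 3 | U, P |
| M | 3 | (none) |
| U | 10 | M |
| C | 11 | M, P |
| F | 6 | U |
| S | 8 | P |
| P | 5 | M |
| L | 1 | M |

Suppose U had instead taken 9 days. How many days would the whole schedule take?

Critical path before the change: M→U→F = 3+10+6 = 19 giving 19 days.
U lies on that path, so at 9 days the path becomes 18 days.
Now M→P→C = 3+5+11 = 19 is longest, so the finish becomes 19 days.

19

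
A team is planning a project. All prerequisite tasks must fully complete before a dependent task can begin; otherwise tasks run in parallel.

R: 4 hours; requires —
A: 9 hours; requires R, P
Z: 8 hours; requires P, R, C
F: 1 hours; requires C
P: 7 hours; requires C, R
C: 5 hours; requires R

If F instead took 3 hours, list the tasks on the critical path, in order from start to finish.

R, C, P, A

Baseline: R→C→P→A = 4+5+7+9 = 25 → 25 hours.
F has 15 hours of float (longest path through it is 10).
No other chain overtakes it, so the finish is 25 hours.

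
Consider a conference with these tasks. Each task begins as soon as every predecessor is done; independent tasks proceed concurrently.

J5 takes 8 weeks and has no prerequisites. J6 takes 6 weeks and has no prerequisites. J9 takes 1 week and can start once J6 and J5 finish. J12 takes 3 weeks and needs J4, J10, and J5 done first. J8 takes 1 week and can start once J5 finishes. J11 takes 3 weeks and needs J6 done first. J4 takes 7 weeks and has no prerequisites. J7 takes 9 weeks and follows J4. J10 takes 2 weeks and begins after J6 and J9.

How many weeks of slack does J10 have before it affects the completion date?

J4→J7 = 7+9 = 16 sets the makespan at 16 weeks.
J10 finishes as early as 11 and must finish by 13.
So J10 can slip 13 − 11 = 2 weeks.

2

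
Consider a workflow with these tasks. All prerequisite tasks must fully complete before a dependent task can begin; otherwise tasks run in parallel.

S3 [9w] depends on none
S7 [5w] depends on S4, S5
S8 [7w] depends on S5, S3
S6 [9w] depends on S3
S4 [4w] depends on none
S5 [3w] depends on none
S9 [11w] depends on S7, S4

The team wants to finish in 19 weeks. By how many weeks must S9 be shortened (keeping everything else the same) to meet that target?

Current finish: 20 weeks; target: 19.
S9 is on every critical path, so each week cut from S9 cuts the finish by one (this holds down to a finish of 18).
Need 20 − 19 = 1 week off S9 → S9 becomes 10 weeks, finish becomes 19.

1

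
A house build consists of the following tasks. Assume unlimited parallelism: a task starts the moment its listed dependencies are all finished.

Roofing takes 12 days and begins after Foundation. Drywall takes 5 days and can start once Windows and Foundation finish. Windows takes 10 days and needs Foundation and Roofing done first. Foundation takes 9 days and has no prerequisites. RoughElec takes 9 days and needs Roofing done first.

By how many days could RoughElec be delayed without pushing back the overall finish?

6

Critical path: Foundation→Roofing→Windows→Drywall = 9+12+10+5 = 36, so the finish is 36 days.
Longest path through RoughElec: 30 days (earliest finish 30, latest finish 36).
Slack of RoughElec = 27 − 21 = 6 days.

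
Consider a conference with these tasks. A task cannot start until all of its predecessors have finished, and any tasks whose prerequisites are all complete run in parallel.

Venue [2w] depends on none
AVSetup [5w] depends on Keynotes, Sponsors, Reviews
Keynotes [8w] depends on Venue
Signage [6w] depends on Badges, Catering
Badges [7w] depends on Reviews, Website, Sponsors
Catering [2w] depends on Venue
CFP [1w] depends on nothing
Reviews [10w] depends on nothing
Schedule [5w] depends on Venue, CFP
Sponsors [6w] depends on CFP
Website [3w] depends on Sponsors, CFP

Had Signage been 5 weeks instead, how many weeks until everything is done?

As given, the longest chain is CFP→Sponsors→Website→Badges→Signage = 1+6+3+7+6 = 23, so the finish is 23 weeks.
Signage is on the critical path; changing it to 5 makes that path 22 weeks.
That remains the longest chain; total 22 weeks.

22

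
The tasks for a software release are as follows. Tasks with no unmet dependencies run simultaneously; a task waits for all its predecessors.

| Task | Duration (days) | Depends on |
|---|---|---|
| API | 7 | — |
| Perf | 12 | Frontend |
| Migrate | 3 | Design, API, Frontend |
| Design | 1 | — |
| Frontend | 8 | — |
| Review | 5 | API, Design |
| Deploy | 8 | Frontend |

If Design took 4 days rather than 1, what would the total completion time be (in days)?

Critical path before the change: Frontend→Perf = 8+12 = 20 giving 20 days.
Design is off the critical path — its longest chain is 6 days, giving 14 of slack.
The critical path is still Frontend→Perf; finish is now 20 days.

20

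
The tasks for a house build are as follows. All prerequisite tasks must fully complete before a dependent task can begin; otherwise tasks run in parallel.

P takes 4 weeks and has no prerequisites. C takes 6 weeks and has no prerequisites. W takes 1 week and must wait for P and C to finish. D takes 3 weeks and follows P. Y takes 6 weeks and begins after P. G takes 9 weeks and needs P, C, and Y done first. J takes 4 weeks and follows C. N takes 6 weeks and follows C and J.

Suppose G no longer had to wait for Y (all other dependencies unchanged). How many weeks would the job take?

16

Original critical path: P→Y→G = 4+6+9 = 19 ⇒ 19 weeks.
Without Y→G, G's earliest start moves from 10 to 6.
The longest chain is now C→J→N = 6+4+6 = 16, so the job takes 16 weeks.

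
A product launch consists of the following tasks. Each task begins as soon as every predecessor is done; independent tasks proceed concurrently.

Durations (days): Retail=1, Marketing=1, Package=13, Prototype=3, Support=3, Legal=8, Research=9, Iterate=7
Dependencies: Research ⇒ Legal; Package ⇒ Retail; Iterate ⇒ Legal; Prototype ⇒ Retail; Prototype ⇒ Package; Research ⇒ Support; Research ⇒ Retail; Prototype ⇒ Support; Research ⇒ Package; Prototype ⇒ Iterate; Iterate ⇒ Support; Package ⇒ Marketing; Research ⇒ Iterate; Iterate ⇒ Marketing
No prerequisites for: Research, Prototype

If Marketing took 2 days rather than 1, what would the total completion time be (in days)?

The binding path is Research→Iterate→Legal = 9+7+8 = 24; finish at 24 days.
Marketing has 1 day of float (longest path through it is 23).
The critical path is still Research→Iterate→Legal; finish is now 24 days.

24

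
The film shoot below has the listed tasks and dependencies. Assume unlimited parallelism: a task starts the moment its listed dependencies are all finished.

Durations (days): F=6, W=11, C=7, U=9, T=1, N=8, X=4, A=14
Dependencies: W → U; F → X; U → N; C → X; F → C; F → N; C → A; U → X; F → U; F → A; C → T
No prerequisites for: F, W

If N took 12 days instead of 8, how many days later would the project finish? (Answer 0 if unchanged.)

4

Actual critical path: W→U→N = 11+9+8 = 28 ⇒ 28 days.
N is on the critical path; changing it to 12 makes that path 32 days.
The critical path is still W→U→N; finish is now 32 days.
Change in finish: 32 − 28 = +4 days.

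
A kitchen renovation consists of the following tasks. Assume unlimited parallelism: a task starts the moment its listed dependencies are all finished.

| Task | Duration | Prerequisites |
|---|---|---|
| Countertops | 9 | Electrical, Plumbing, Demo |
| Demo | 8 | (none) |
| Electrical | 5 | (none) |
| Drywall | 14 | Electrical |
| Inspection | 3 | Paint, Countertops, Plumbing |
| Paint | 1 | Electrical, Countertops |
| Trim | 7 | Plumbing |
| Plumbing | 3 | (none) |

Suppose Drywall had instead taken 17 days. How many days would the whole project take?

The binding path is Demo→Countertops→Paint→Inspection = 8+9+1+3 = 21; finish at 21 days.
The longest path through Drywall is only 19 days, so Drywall has float 2.
New critical path: Electrical→Drywall = 5+17 = 22 ⇒ 22 days.

22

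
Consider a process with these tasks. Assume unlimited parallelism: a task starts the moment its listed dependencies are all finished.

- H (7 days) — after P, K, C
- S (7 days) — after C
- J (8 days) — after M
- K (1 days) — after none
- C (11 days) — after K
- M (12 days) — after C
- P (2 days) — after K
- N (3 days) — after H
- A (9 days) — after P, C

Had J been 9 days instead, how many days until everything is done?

33

The binding path is K→C→M→J = 1+11+12+8 = 32; finish at 32 days.
J lies on that path, so at 9 days the path becomes 33 days.
That remains the longest chain; total 33 days.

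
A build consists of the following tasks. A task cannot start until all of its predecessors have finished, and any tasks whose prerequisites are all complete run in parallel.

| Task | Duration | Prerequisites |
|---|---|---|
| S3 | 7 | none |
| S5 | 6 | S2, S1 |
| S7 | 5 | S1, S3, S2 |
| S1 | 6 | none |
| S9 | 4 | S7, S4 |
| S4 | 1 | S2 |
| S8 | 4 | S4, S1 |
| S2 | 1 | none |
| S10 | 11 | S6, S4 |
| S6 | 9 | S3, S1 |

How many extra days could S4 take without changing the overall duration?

14

Critical path: S3→S6→S10 = 7+9+11 = 27, so the finish is 27 days.
S4 finishes as early as 2 and must finish by 16.
Slack of S4 = 15 − 1 = 14 days.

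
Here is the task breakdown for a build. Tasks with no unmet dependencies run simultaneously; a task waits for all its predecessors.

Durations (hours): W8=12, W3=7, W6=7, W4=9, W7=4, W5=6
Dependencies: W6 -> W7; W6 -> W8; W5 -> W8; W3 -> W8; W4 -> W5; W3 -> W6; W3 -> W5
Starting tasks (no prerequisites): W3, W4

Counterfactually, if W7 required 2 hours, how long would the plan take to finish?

27

The binding path is W4→W5→W8 = 9+6+12 = 27; finish at 27 hours.
The longest path through W7 is only 18 hours, so W7 has float 9.
No other chain overtakes it, so the finish is 27 hours.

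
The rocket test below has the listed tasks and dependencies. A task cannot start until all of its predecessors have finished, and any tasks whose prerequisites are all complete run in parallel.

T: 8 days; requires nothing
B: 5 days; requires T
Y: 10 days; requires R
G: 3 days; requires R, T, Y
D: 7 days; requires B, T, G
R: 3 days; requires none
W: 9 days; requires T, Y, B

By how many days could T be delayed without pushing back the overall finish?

1

Critical path: R→Y→G→D = 3+10+3+7 = 23, so the finish is 23 days.
T finishes as early as 8 and must finish by 9.
Slack of T = 1 − 0 = 1 day.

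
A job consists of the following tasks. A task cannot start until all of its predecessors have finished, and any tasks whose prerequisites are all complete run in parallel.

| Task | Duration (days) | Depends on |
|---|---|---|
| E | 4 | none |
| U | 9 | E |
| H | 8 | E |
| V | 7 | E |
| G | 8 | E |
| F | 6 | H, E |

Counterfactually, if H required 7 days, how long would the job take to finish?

Critical path before the change: E→H→F = 4+8+6 = 18 giving 18 days.
H is on the critical path; changing it to 7 makes that path 17 days.
That remains the longest chain; total 17 days.

17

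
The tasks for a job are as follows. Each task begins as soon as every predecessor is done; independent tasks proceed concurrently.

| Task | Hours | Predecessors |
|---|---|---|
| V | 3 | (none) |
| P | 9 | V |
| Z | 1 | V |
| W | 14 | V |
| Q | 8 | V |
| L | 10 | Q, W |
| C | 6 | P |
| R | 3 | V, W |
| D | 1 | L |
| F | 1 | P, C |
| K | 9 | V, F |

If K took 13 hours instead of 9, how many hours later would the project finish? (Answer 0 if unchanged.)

4

The binding path is V→P→C→F→K = 3+9+6+1+9 = 28; finish at 28 hours.
K lies on that path, so at 13 hours the path becomes 32 hours.
That remains the longest chain; total 32 hours.
Change in finish: 32 − 28 = +4 hours.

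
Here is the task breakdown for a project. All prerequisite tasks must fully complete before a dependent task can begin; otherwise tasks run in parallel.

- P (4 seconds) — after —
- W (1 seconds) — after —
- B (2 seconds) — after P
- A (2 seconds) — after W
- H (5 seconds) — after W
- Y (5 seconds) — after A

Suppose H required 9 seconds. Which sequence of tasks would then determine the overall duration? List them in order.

W, H

Baseline: W→A→Y = 1+2+5 = 8 → 8 seconds.
H has 2 seconds of float (longest path through it is 6).
Now W→H = 1+9 = 10 is longest, so the finish becomes 10 seconds.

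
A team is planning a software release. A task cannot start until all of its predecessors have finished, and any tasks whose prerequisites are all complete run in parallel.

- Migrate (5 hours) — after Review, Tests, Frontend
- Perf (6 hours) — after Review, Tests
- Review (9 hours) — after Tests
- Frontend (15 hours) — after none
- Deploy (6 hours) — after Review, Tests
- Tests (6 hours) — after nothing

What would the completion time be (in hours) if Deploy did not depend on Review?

21

Original critical path: Tests→Review→Deploy = 6+9+6 = 21 ⇒ 21 hours.
Without Review→Deploy, Deploy's earliest start moves from 15 to 6.
New critical path: Tests→Review→Perf = 6+9+6 = 21 ⇒ 21 hours.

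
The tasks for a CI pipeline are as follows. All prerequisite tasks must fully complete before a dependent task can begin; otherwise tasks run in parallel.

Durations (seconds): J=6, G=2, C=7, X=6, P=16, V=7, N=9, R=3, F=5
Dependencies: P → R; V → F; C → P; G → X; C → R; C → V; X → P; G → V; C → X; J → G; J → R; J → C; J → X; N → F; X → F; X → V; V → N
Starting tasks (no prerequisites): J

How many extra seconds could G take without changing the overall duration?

5

The longest chain is J→C→X→V→N→F = 6+7+6+7+9+5 = 40; overall finish 40 seconds.
The longest chain containing G totals 35 seconds.
Float = 40 − 35 = 5.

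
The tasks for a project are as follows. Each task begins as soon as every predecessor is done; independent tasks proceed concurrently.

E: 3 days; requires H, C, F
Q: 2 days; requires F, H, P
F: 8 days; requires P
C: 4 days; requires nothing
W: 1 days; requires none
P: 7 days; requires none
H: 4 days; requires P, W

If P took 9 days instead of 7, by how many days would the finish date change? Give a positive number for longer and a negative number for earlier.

2

The binding path is P→F→E = 7+8+3 = 18; finish at 18 days.
P is on the critical path; changing it to 9 makes that path 20 days.
The critical path is still P→F→E; finish is now 20 days.
Change in finish: 20 − 18 = +2 days.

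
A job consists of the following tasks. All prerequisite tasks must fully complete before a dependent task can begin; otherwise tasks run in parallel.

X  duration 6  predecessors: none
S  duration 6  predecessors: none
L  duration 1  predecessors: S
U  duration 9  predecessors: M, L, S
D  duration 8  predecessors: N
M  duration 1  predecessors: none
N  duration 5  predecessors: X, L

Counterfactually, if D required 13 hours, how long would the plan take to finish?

25

As given, the longest chain is S→L→N→D = 6+1+5+8 = 20, so the finish is 20 hours.
D is on the critical path; changing it to 13 makes that path 25 hours.
The critical path is still S→L→N→D; finish is now 25 hours.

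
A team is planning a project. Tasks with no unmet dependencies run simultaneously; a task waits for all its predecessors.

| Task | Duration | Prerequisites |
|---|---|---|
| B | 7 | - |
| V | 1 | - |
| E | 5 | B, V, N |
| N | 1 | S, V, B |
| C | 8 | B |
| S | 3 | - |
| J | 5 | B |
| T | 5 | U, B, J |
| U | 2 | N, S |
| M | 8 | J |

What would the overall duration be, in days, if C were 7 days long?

20

The binding path is B→J→M = 7+5+8 = 20; finish at 20 days.
The longest path through C is only 15 days, so C has float 5.
That remains the longest chain; total 20 days.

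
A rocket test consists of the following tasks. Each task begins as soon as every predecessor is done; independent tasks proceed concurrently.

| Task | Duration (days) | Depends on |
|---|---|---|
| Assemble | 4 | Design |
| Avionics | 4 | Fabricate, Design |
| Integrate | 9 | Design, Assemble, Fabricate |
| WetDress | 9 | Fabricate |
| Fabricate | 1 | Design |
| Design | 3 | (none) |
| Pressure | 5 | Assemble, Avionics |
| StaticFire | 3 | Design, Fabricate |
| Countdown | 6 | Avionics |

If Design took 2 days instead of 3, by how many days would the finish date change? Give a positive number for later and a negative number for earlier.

As given, the longest chain is Design→Assemble→Integrate = 3+4+9 = 16, so the finish is 16 days.
Design is on the critical path; changing it to 2 makes that path 15 days.
No other chain overtakes it, so the finish is 15 days.
Change in finish: 15 − 16 = -1 days.

-1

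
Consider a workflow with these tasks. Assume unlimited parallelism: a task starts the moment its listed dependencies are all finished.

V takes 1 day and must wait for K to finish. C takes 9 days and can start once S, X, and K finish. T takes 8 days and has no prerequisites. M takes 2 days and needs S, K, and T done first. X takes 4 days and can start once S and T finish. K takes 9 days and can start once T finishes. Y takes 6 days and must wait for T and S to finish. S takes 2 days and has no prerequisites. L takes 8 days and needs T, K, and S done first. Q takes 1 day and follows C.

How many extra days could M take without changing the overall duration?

8

The longest chain is T→K→C→Q = 8+9+9+1 = 27; overall finish 27 days.
Longest path through M: 19 days (earliest finish 19, latest finish 27).
So M can slip 27 − 19 = 8 days.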